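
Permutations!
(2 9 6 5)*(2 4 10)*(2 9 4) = (2 4 10 9 6 5) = [0, 1, 4, 3, 10, 2, 5, 7, 8, 6, 9]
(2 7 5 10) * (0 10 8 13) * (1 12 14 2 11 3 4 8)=(0 10 11 3 4 8 13)(1 12 14 2 7 5)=[10, 12, 7, 4, 8, 1, 6, 5, 13, 9, 11, 3, 14, 0, 2]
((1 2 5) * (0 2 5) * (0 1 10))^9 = ((0 2 1 5 10))^9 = (0 10 5 1 2)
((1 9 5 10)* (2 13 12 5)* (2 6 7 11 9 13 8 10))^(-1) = (1 10 8 2 5 12 13)(6 9 11 7)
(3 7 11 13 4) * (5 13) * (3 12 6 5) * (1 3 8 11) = (1 3 7)(4 12 6 5 13)(8 11) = [0, 3, 2, 7, 12, 13, 5, 1, 11, 9, 10, 8, 6, 4]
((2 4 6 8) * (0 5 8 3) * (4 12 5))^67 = (0 3 6 4)(2 8 5 12)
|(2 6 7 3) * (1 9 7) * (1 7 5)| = 12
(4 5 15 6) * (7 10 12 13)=(4 5 15 6)(7 10 12 13)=[0, 1, 2, 3, 5, 15, 4, 10, 8, 9, 12, 11, 13, 7, 14, 6]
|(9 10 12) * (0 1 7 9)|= |(0 1 7 9 10 12)|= 6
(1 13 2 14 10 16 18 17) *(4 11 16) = (1 13 2 14 10 4 11 16 18 17) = [0, 13, 14, 3, 11, 5, 6, 7, 8, 9, 4, 16, 12, 2, 10, 15, 18, 1, 17]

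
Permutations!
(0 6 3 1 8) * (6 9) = (0 9 6 3 1 8) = [9, 8, 2, 1, 4, 5, 3, 7, 0, 6]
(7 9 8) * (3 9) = (3 9 8 7) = [0, 1, 2, 9, 4, 5, 6, 3, 7, 8]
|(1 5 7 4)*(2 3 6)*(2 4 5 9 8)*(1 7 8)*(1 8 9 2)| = |(1 2 3 6 4 7 5 9 8)| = 9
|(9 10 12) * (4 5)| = 6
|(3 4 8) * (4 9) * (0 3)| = |(0 3 9 4 8)| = 5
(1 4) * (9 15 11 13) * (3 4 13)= [0, 13, 2, 4, 1, 5, 6, 7, 8, 15, 10, 3, 12, 9, 14, 11]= (1 13 9 15 11 3 4)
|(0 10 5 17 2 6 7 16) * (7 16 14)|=|(0 10 5 17 2 6 16)(7 14)|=14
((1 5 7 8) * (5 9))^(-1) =((1 9 5 7 8))^(-1) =(1 8 7 5 9)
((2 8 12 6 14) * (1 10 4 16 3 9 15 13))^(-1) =(1 13 15 9 3 16 4 10)(2 14 6 12 8)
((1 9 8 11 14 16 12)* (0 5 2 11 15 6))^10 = (0 15 9 12 14 2)(1 16 11 5 6 8)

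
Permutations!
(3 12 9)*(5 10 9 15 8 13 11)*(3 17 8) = (3 12 15)(5 10 9 17 8 13 11) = [0, 1, 2, 12, 4, 10, 6, 7, 13, 17, 9, 5, 15, 11, 14, 3, 16, 8]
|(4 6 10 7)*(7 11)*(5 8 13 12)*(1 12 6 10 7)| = 10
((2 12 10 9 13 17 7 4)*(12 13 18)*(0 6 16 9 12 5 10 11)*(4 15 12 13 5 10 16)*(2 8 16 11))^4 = (0 16 13 12)(2 6 9 17)(4 18 7 5)(8 10 15 11)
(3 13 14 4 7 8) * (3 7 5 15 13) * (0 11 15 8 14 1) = (0 11 15 13 1)(4 5 8 7 14) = [11, 0, 2, 3, 5, 8, 6, 14, 7, 9, 10, 15, 12, 1, 4, 13]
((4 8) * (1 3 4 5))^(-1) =(1 5 8 4 3)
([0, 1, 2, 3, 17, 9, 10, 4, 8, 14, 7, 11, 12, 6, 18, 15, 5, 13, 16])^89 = [0, 1, 2, 3, 7, 16, 13, 10, 8, 5, 6, 11, 12, 17, 9, 15, 18, 4, 14]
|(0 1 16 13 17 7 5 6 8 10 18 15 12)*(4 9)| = 26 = |(0 1 16 13 17 7 5 6 8 10 18 15 12)(4 9)|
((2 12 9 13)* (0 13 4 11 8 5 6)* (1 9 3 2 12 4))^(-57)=(0 3 11 6 12 4 5 13 2 8)(1 9)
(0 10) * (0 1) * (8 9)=(0 10 1)(8 9)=[10, 0, 2, 3, 4, 5, 6, 7, 9, 8, 1]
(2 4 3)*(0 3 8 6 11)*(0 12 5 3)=(2 4 8 6 11 12 5 3)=[0, 1, 4, 2, 8, 3, 11, 7, 6, 9, 10, 12, 5]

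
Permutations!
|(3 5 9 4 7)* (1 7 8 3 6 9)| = 8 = |(1 7 6 9 4 8 3 5)|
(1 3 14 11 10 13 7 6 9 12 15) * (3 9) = (1 9 12 15)(3 14 11 10 13 7 6) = [0, 9, 2, 14, 4, 5, 3, 6, 8, 12, 13, 10, 15, 7, 11, 1]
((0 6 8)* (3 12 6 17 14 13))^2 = (0 14 3 6)(8 17 13 12) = ((0 17 14 13 3 12 6 8))^2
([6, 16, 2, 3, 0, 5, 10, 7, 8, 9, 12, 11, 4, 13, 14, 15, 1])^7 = (0 10 4 6 12)(1 16)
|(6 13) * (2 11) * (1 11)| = 6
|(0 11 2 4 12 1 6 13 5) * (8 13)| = 10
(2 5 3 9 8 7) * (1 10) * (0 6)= (0 6)(1 10)(2 5 3 9 8 7)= [6, 10, 5, 9, 4, 3, 0, 2, 7, 8, 1]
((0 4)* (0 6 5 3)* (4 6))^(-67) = ((0 6 5 3))^(-67) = (0 6 5 3)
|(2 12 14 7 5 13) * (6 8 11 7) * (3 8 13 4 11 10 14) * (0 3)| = |(0 3 8 10 14 6 13 2 12)(4 11 7 5)| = 36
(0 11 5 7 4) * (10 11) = (0 10 11 5 7 4) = [10, 1, 2, 3, 0, 7, 6, 4, 8, 9, 11, 5]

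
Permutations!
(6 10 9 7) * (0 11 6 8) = (0 11 6 10 9 7 8) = [11, 1, 2, 3, 4, 5, 10, 8, 0, 7, 9, 6]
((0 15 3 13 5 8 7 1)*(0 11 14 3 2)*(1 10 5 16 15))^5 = (0 13 1 16 11 15 14 2 3)(5 8 7 10)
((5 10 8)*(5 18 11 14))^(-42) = ((5 10 8 18 11 14))^(-42) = (18)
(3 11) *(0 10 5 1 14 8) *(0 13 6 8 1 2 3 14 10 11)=(0 11 14 1 10 5 2 3)(6 8 13)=[11, 10, 3, 0, 4, 2, 8, 7, 13, 9, 5, 14, 12, 6, 1]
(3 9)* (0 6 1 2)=(0 6 1 2)(3 9)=[6, 2, 0, 9, 4, 5, 1, 7, 8, 3]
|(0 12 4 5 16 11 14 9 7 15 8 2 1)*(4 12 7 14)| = 12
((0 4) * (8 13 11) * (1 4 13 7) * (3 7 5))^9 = ((0 13 11 8 5 3 7 1 4))^9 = (13)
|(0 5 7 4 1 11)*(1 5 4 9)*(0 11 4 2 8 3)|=|(11)(0 2 8 3)(1 4 5 7 9)|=20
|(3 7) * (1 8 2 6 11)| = 10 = |(1 8 2 6 11)(3 7)|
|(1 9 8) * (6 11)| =|(1 9 8)(6 11)| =6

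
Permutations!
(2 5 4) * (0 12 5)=(0 12 5 4 2)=[12, 1, 0, 3, 2, 4, 6, 7, 8, 9, 10, 11, 5]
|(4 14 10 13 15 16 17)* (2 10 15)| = |(2 10 13)(4 14 15 16 17)| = 15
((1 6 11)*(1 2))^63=(1 2 11 6)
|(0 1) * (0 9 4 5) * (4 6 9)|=|(0 1 4 5)(6 9)|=4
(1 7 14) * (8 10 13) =(1 7 14)(8 10 13) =[0, 7, 2, 3, 4, 5, 6, 14, 10, 9, 13, 11, 12, 8, 1]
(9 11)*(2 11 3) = (2 11 9 3) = [0, 1, 11, 2, 4, 5, 6, 7, 8, 3, 10, 9]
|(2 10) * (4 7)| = |(2 10)(4 7)| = 2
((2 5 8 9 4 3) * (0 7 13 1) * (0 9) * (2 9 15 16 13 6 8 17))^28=(2 5 17)(3 9 4)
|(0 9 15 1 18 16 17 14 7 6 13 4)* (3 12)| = 12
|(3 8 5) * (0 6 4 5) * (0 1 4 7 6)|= 10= |(1 4 5 3 8)(6 7)|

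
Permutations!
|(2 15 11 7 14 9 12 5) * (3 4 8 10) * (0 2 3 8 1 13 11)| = |(0 2 15)(1 13 11 7 14 9 12 5 3 4)(8 10)| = 30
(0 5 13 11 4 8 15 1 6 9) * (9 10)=(0 5 13 11 4 8 15 1 6 10 9)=[5, 6, 2, 3, 8, 13, 10, 7, 15, 0, 9, 4, 12, 11, 14, 1]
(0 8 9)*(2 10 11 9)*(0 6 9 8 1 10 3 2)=(0 1 10 11 8)(2 3)(6 9)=[1, 10, 3, 2, 4, 5, 9, 7, 0, 6, 11, 8]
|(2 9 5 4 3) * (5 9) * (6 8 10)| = 12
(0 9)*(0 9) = [0, 1, 2, 3, 4, 5, 6, 7, 8, 9] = (9)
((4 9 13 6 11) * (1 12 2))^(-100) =((1 12 2)(4 9 13 6 11))^(-100) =(13)(1 2 12)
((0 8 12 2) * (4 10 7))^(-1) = ((0 8 12 2)(4 10 7))^(-1) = (0 2 12 8)(4 7 10)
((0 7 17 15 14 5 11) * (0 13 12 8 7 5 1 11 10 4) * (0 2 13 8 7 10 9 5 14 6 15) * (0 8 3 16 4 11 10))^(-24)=(0 11 2 17 1 16 12)(3 13 8 10 4 7 14)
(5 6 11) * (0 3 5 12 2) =(0 3 5 6 11 12 2) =[3, 1, 0, 5, 4, 6, 11, 7, 8, 9, 10, 12, 2]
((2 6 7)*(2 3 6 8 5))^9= ((2 8 5)(3 6 7))^9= (8)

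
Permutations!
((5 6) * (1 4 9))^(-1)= ((1 4 9)(5 6))^(-1)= (1 9 4)(5 6)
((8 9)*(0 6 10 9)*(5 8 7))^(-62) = ((0 6 10 9 7 5 8))^(-62) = (0 6 10 9 7 5 8)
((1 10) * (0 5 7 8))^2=(10)(0 7)(5 8)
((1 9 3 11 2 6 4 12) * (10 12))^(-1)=((1 9 3 11 2 6 4 10 12))^(-1)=(1 12 10 4 6 2 11 3 9)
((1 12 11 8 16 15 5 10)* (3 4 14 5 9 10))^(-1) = (1 10 9 15 16 8 11 12)(3 5 14 4)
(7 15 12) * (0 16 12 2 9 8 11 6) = (0 16 12 7 15 2 9 8 11 6) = [16, 1, 9, 3, 4, 5, 0, 15, 11, 8, 10, 6, 7, 13, 14, 2, 12]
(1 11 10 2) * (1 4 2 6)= (1 11 10 6)(2 4)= [0, 11, 4, 3, 2, 5, 1, 7, 8, 9, 6, 10]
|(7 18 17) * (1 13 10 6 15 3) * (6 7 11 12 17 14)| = |(1 13 10 7 18 14 6 15 3)(11 12 17)| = 9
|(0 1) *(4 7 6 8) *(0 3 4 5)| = |(0 1 3 4 7 6 8 5)| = 8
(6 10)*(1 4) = [0, 4, 2, 3, 1, 5, 10, 7, 8, 9, 6] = (1 4)(6 10)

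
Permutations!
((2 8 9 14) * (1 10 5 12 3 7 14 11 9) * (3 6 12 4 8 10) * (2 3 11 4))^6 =((1 11 9 4 8)(2 10 5)(3 7 14)(6 12))^6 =(14)(1 11 9 4 8)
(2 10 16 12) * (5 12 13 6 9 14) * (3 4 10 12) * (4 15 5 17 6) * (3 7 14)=(2 12)(3 15 5 7 14 17 6 9)(4 10 16 13)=[0, 1, 12, 15, 10, 7, 9, 14, 8, 3, 16, 11, 2, 4, 17, 5, 13, 6]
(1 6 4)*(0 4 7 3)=(0 4 1 6 7 3)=[4, 6, 2, 0, 1, 5, 7, 3]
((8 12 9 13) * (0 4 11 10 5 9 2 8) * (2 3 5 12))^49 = (0 12 13 10 9 11 5 4 3)(2 8)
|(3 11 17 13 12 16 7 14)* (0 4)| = 8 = |(0 4)(3 11 17 13 12 16 7 14)|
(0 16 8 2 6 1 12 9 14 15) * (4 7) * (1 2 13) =(0 16 8 13 1 12 9 14 15)(2 6)(4 7) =[16, 12, 6, 3, 7, 5, 2, 4, 13, 14, 10, 11, 9, 1, 15, 0, 8]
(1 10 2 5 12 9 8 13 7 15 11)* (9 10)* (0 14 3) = (0 14 3)(1 9 8 13 7 15 11)(2 5 12 10) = [14, 9, 5, 0, 4, 12, 6, 15, 13, 8, 2, 1, 10, 7, 3, 11]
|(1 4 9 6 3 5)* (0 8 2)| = 6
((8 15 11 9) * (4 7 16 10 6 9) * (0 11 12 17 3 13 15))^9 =((0 11 4 7 16 10 6 9 8)(3 13 15 12 17))^9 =(3 17 12 15 13)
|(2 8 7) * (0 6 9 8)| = 6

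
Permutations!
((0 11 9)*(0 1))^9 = ((0 11 9 1))^9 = (0 11 9 1)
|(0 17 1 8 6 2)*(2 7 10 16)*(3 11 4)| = 9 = |(0 17 1 8 6 7 10 16 2)(3 11 4)|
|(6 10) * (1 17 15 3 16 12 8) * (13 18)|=|(1 17 15 3 16 12 8)(6 10)(13 18)|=14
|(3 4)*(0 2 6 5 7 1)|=6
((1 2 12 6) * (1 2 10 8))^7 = (1 10 8)(2 12 6)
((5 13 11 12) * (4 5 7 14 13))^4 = (7 12 11 13 14)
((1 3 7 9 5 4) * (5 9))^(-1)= ((9)(1 3 7 5 4))^(-1)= (9)(1 4 5 7 3)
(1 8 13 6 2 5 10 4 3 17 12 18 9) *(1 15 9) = [0, 8, 5, 17, 3, 10, 2, 7, 13, 15, 4, 11, 18, 6, 14, 9, 16, 12, 1] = (1 8 13 6 2 5 10 4 3 17 12 18)(9 15)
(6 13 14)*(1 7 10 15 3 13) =[0, 7, 2, 13, 4, 5, 1, 10, 8, 9, 15, 11, 12, 14, 6, 3] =(1 7 10 15 3 13 14 6)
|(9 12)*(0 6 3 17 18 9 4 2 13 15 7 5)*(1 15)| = |(0 6 3 17 18 9 12 4 2 13 1 15 7 5)| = 14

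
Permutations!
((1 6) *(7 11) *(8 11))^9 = ((1 6)(7 8 11))^9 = (11)(1 6)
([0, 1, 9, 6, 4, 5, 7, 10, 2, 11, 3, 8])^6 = (2 11)(3 7)(6 10)(8 9)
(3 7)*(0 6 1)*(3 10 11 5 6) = (0 3 7 10 11 5 6 1) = [3, 0, 2, 7, 4, 6, 1, 10, 8, 9, 11, 5]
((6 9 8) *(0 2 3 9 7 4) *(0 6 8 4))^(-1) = (0 7 6 4 9 3 2)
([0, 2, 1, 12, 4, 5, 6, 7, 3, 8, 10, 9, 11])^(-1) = (1 2)(3 8 9 11 12)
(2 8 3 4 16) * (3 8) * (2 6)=(2 3 4 16 6)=[0, 1, 3, 4, 16, 5, 2, 7, 8, 9, 10, 11, 12, 13, 14, 15, 6]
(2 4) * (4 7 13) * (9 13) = [0, 1, 7, 3, 2, 5, 6, 9, 8, 13, 10, 11, 12, 4] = (2 7 9 13 4)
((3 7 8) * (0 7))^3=(0 3 8 7)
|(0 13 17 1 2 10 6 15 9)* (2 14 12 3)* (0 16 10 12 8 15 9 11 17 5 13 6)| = 30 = |(0 6 9 16 10)(1 14 8 15 11 17)(2 12 3)(5 13)|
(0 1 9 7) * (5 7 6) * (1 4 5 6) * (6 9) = [4, 6, 2, 3, 5, 7, 9, 0, 8, 1] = (0 4 5 7)(1 6 9)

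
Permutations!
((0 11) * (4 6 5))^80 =((0 11)(4 6 5))^80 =(11)(4 5 6)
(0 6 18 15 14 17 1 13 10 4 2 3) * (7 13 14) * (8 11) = [6, 14, 3, 0, 2, 5, 18, 13, 11, 9, 4, 8, 12, 10, 17, 7, 16, 1, 15] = (0 6 18 15 7 13 10 4 2 3)(1 14 17)(8 11)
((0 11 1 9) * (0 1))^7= ((0 11)(1 9))^7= (0 11)(1 9)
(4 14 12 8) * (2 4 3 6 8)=(2 4 14 12)(3 6 8)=[0, 1, 4, 6, 14, 5, 8, 7, 3, 9, 10, 11, 2, 13, 12]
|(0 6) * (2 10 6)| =|(0 2 10 6)| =4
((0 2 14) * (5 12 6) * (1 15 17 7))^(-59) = (0 2 14)(1 15 17 7)(5 12 6)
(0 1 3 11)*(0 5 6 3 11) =(0 1 11 5 6 3) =[1, 11, 2, 0, 4, 6, 3, 7, 8, 9, 10, 5]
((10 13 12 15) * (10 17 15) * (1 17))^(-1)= (1 15 17)(10 12 13)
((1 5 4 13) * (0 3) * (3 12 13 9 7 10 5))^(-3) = (0 13 3 12 1)(4 7 5 9 10)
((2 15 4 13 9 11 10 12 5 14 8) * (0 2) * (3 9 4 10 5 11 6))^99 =((0 2 15 10 12 11 5 14 8)(3 9 6)(4 13))^99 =(15)(4 13)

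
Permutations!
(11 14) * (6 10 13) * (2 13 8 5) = [0, 1, 13, 3, 4, 2, 10, 7, 5, 9, 8, 14, 12, 6, 11] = (2 13 6 10 8 5)(11 14)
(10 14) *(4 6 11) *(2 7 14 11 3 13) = (2 7 14 10 11 4 6 3 13) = [0, 1, 7, 13, 6, 5, 3, 14, 8, 9, 11, 4, 12, 2, 10]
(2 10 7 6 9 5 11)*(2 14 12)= (2 10 7 6 9 5 11 14 12)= [0, 1, 10, 3, 4, 11, 9, 6, 8, 5, 7, 14, 2, 13, 12]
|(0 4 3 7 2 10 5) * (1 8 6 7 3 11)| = 10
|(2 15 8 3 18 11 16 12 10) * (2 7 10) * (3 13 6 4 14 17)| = 26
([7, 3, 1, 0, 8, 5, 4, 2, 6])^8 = (0 1 7 3 2)(4 6 8)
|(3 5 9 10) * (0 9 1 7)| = 7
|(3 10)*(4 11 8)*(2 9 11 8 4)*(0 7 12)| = 30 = |(0 7 12)(2 9 11 4 8)(3 10)|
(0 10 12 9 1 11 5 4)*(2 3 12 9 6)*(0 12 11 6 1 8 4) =(0 10 9 8 4 12 1 6 2 3 11 5) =[10, 6, 3, 11, 12, 0, 2, 7, 4, 8, 9, 5, 1]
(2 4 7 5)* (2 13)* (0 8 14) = (0 8 14)(2 4 7 5 13) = [8, 1, 4, 3, 7, 13, 6, 5, 14, 9, 10, 11, 12, 2, 0]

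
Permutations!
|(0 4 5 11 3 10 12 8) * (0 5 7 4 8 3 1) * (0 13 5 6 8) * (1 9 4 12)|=10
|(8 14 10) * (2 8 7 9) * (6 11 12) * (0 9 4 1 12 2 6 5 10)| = |(0 9 6 11 2 8 14)(1 12 5 10 7 4)| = 42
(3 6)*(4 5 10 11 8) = (3 6)(4 5 10 11 8) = [0, 1, 2, 6, 5, 10, 3, 7, 4, 9, 11, 8]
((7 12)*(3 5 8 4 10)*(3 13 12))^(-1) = ((3 5 8 4 10 13 12 7))^(-1) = (3 7 12 13 10 4 8 5)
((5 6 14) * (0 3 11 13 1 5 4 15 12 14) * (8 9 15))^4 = ((0 3 11 13 1 5 6)(4 8 9 15 12 14))^4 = (0 1 3 5 11 6 13)(4 12 9)(8 14 15)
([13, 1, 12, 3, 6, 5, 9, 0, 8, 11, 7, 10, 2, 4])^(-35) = [11, 1, 12, 3, 7, 5, 0, 9, 8, 13, 6, 4, 2, 10]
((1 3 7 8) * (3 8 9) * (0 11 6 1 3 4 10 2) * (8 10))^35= (0 2 10 1 6 11)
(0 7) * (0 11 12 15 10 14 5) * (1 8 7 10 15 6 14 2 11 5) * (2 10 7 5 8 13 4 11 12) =(15)(0 7 8 5)(1 13 4 11 2 12 6 14) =[7, 13, 12, 3, 11, 0, 14, 8, 5, 9, 10, 2, 6, 4, 1, 15]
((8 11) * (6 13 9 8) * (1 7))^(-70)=((1 7)(6 13 9 8 11))^(-70)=(13)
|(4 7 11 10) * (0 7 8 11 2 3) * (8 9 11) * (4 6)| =20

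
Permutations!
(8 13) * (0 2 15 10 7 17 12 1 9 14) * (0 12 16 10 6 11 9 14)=(0 2 15 6 11 9)(1 14 12)(7 17 16 10)(8 13)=[2, 14, 15, 3, 4, 5, 11, 17, 13, 0, 7, 9, 1, 8, 12, 6, 10, 16]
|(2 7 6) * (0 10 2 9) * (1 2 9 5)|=15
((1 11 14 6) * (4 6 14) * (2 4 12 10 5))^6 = (14)(1 4 5 12)(2 10 11 6)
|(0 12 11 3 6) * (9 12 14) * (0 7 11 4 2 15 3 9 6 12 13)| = 35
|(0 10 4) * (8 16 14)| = |(0 10 4)(8 16 14)| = 3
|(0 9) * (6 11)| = 2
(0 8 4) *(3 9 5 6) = (0 8 4)(3 9 5 6) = [8, 1, 2, 9, 0, 6, 3, 7, 4, 5]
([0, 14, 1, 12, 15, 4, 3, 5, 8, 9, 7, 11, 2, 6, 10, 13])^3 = (1 7 15 3)(2 10 4 6)(5 13 12 14)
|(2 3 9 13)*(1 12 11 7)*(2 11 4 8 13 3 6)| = |(1 12 4 8 13 11 7)(2 6)(3 9)| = 14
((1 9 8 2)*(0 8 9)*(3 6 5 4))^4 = (9)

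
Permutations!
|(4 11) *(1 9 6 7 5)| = 10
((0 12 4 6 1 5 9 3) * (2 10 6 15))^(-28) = (0 10 3 2 9 15 5 4 1 12 6)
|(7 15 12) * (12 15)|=2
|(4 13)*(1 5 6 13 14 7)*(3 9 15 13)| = |(1 5 6 3 9 15 13 4 14 7)| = 10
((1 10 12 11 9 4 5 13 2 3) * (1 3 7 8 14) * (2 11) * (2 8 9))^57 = ((1 10 12 8 14)(2 7 9 4 5 13 11))^57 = (1 12 14 10 8)(2 7 9 4 5 13 11)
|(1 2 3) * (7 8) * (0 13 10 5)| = |(0 13 10 5)(1 2 3)(7 8)| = 12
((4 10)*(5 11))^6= ((4 10)(5 11))^6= (11)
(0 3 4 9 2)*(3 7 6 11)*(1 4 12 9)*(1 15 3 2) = [7, 4, 0, 12, 15, 5, 11, 6, 8, 1, 10, 2, 9, 13, 14, 3] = (0 7 6 11 2)(1 4 15 3 12 9)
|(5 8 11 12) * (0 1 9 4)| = 4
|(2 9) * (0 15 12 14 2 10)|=7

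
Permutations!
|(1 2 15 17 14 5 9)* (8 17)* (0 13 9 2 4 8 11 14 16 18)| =|(0 13 9 1 4 8 17 16 18)(2 15 11 14 5)| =45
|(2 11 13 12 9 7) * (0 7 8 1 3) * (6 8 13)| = 24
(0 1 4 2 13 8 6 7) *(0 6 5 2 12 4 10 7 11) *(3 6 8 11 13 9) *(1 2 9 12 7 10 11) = (0 2 12 4 7 8 5 9 3 6 13 1 11) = [2, 11, 12, 6, 7, 9, 13, 8, 5, 3, 10, 0, 4, 1]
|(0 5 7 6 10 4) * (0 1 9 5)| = |(1 9 5 7 6 10 4)| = 7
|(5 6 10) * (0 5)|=|(0 5 6 10)|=4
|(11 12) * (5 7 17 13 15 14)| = |(5 7 17 13 15 14)(11 12)| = 6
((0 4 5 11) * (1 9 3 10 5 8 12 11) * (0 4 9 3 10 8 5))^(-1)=(0 10 9)(1 5 4 11 12 8 3)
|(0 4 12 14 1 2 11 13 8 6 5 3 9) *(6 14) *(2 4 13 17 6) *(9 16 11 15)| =30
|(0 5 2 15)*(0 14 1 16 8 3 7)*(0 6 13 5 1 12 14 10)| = 12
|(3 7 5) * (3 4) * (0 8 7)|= 6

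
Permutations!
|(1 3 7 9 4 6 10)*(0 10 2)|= 9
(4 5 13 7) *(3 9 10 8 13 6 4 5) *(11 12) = [0, 1, 2, 9, 3, 6, 4, 5, 13, 10, 8, 12, 11, 7] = (3 9 10 8 13 7 5 6 4)(11 12)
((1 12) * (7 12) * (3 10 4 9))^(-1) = (1 12 7)(3 9 4 10)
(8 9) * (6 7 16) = (6 7 16)(8 9) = [0, 1, 2, 3, 4, 5, 7, 16, 9, 8, 10, 11, 12, 13, 14, 15, 6]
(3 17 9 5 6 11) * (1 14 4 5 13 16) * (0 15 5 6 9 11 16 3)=(0 15 5 9 13 3 17 11)(1 14 4 6 16)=[15, 14, 2, 17, 6, 9, 16, 7, 8, 13, 10, 0, 12, 3, 4, 5, 1, 11]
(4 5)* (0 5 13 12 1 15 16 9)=(0 5 4 13 12 1 15 16 9)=[5, 15, 2, 3, 13, 4, 6, 7, 8, 0, 10, 11, 1, 12, 14, 16, 9]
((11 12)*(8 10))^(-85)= (8 10)(11 12)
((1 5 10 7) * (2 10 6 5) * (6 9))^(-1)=(1 7 10 2)(5 6 9)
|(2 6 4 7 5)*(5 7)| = |(7)(2 6 4 5)| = 4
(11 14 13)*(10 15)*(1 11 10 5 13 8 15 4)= (1 11 14 8 15 5 13 10 4)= [0, 11, 2, 3, 1, 13, 6, 7, 15, 9, 4, 14, 12, 10, 8, 5]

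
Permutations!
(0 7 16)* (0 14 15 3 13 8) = [7, 1, 2, 13, 4, 5, 6, 16, 0, 9, 10, 11, 12, 8, 15, 3, 14] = (0 7 16 14 15 3 13 8)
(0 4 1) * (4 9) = (0 9 4 1) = [9, 0, 2, 3, 1, 5, 6, 7, 8, 4]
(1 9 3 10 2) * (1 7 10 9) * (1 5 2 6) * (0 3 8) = (0 3 9 8)(1 5 2 7 10 6) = [3, 5, 7, 9, 4, 2, 1, 10, 0, 8, 6]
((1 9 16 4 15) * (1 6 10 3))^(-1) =((1 9 16 4 15 6 10 3))^(-1) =(1 3 10 6 15 4 16 9)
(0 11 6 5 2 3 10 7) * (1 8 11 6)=(0 6 5 2 3 10 7)(1 8 11)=[6, 8, 3, 10, 4, 2, 5, 0, 11, 9, 7, 1]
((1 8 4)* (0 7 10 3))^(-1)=(0 3 10 7)(1 4 8)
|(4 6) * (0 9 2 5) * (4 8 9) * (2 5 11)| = 6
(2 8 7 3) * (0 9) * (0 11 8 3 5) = (0 9 11 8 7 5)(2 3) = [9, 1, 3, 2, 4, 0, 6, 5, 7, 11, 10, 8]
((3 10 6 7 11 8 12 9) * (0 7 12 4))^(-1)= (0 4 8 11 7)(3 9 12 6 10)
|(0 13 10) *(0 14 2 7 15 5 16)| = 9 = |(0 13 10 14 2 7 15 5 16)|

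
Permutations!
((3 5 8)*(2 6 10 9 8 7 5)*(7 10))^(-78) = (2 7 10 8)(3 6 5 9)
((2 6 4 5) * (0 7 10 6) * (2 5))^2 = ((0 7 10 6 4 2))^2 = (0 10 4)(2 7 6)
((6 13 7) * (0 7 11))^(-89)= (0 7 6 13 11)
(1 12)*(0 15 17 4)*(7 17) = (0 15 7 17 4)(1 12) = [15, 12, 2, 3, 0, 5, 6, 17, 8, 9, 10, 11, 1, 13, 14, 7, 16, 4]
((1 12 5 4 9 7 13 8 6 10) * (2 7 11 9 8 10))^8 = ((1 12 5 4 8 6 2 7 13 10)(9 11))^8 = (1 13 2 8 5)(4 12 10 7 6)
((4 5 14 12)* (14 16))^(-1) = ((4 5 16 14 12))^(-1) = (4 12 14 16 5)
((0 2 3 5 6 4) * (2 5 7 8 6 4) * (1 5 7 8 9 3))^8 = (0 5 2 8 9)(1 6 3 7 4)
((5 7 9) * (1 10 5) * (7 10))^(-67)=(1 9 7)(5 10)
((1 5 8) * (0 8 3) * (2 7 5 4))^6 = ((0 8 1 4 2 7 5 3))^6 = (0 5 2 1)(3 7 4 8)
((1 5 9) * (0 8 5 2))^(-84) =((0 8 5 9 1 2))^(-84) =(9)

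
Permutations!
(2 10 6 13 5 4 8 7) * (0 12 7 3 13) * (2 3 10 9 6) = (0 12 7 3 13 5 4 8 10 2 9 6) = [12, 1, 9, 13, 8, 4, 0, 3, 10, 6, 2, 11, 7, 5]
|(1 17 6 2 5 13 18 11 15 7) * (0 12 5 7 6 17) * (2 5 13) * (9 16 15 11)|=|(0 12 13 18 9 16 15 6 5 2 7 1)|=12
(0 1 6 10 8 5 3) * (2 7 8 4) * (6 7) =[1, 7, 6, 0, 2, 3, 10, 8, 5, 9, 4] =(0 1 7 8 5 3)(2 6 10 4)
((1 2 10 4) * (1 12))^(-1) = ((1 2 10 4 12))^(-1) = (1 12 4 10 2)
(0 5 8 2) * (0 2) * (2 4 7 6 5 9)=(0 9 2 4 7 6 5 8)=[9, 1, 4, 3, 7, 8, 5, 6, 0, 2]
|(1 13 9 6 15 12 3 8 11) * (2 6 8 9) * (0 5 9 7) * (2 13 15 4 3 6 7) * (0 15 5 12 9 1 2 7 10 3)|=8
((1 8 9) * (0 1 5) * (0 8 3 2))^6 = ((0 1 3 2)(5 8 9))^6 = (9)(0 3)(1 2)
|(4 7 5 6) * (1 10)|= 4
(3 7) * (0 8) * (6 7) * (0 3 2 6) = (0 8 3)(2 6 7) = [8, 1, 6, 0, 4, 5, 7, 2, 3]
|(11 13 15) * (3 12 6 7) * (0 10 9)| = |(0 10 9)(3 12 6 7)(11 13 15)| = 12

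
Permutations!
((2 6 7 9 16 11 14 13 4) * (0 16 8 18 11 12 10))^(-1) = ((0 16 12 10)(2 6 7 9 8 18 11 14 13 4))^(-1) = (0 10 12 16)(2 4 13 14 11 18 8 9 7 6)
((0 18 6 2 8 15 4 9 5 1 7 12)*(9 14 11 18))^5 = (0 12 7 1 5 9)(2 11 15 6 14 8 18 4)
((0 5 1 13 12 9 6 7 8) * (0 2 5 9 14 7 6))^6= (1 2 7 12)(5 8 14 13)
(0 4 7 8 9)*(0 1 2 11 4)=[0, 2, 11, 3, 7, 5, 6, 8, 9, 1, 10, 4]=(1 2 11 4 7 8 9)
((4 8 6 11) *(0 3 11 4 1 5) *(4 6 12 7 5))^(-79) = (0 11 4 12 5 3 1 8 7)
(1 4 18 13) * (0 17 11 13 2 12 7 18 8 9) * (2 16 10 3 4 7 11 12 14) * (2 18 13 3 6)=[17, 7, 14, 4, 8, 5, 2, 13, 9, 0, 6, 3, 11, 1, 18, 15, 10, 12, 16]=(0 17 12 11 3 4 8 9)(1 7 13)(2 14 18 16 10 6)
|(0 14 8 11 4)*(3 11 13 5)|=8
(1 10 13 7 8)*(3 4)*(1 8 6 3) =[0, 10, 2, 4, 1, 5, 3, 6, 8, 9, 13, 11, 12, 7] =(1 10 13 7 6 3 4)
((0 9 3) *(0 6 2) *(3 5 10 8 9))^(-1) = (0 2 6 3)(5 9 8 10)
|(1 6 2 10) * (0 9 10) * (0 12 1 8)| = 4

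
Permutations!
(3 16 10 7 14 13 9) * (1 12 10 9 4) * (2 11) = (1 12 10 7 14 13 4)(2 11)(3 16 9) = [0, 12, 11, 16, 1, 5, 6, 14, 8, 3, 7, 2, 10, 4, 13, 15, 9]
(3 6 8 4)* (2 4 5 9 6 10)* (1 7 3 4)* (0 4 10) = (0 4 10 2 1 7 3)(5 9 6 8) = [4, 7, 1, 0, 10, 9, 8, 3, 5, 6, 2]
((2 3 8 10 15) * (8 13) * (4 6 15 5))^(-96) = ((2 3 13 8 10 5 4 6 15))^(-96) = (2 8 4)(3 10 6)(5 15 13)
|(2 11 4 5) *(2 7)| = |(2 11 4 5 7)| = 5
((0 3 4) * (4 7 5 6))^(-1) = (0 4 6 5 7 3) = ((0 3 7 5 6 4))^(-1)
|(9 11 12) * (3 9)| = |(3 9 11 12)| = 4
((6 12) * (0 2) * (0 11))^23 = (0 11 2)(6 12)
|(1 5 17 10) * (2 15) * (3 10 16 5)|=|(1 3 10)(2 15)(5 17 16)|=6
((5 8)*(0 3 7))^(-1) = (0 7 3)(5 8)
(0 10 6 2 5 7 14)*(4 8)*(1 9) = [10, 9, 5, 3, 8, 7, 2, 14, 4, 1, 6, 11, 12, 13, 0] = (0 10 6 2 5 7 14)(1 9)(4 8)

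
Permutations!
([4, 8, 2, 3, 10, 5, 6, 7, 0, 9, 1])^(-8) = [10, 0, 2, 3, 1, 5, 6, 7, 4, 9, 8]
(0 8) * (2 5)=(0 8)(2 5)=[8, 1, 5, 3, 4, 2, 6, 7, 0]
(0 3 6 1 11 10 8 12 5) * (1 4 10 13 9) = (0 3 6 4 10 8 12 5)(1 11 13 9) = [3, 11, 2, 6, 10, 0, 4, 7, 12, 1, 8, 13, 5, 9]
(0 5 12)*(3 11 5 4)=(0 4 3 11 5 12)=[4, 1, 2, 11, 3, 12, 6, 7, 8, 9, 10, 5, 0]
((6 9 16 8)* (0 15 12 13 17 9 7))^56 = (0 16 12 6 17)(7 9 15 8 13)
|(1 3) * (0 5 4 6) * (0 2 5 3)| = 12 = |(0 3 1)(2 5 4 6)|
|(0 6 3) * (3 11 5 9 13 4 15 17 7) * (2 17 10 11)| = |(0 6 2 17 7 3)(4 15 10 11 5 9 13)| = 42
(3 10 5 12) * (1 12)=[0, 12, 2, 10, 4, 1, 6, 7, 8, 9, 5, 11, 3]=(1 12 3 10 5)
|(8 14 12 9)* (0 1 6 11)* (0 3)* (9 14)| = |(0 1 6 11 3)(8 9)(12 14)| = 10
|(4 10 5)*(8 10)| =4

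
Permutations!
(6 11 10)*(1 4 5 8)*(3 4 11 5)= (1 11 10 6 5 8)(3 4)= [0, 11, 2, 4, 3, 8, 5, 7, 1, 9, 6, 10]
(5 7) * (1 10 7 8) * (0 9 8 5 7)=(0 9 8 1 10)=[9, 10, 2, 3, 4, 5, 6, 7, 1, 8, 0]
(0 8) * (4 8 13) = [13, 1, 2, 3, 8, 5, 6, 7, 0, 9, 10, 11, 12, 4] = (0 13 4 8)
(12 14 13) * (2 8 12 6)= (2 8 12 14 13 6)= [0, 1, 8, 3, 4, 5, 2, 7, 12, 9, 10, 11, 14, 6, 13]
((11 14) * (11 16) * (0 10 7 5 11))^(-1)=(0 16 14 11 5 7 10)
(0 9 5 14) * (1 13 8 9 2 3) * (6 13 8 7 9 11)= (0 2 3 1 8 11 6 13 7 9 5 14)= [2, 8, 3, 1, 4, 14, 13, 9, 11, 5, 10, 6, 12, 7, 0]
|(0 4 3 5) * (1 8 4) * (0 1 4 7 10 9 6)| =|(0 4 3 5 1 8 7 10 9 6)| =10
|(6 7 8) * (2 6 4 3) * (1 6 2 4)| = |(1 6 7 8)(3 4)| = 4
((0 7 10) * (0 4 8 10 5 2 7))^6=((2 7 5)(4 8 10))^6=(10)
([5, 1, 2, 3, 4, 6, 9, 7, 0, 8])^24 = (0 8 9 6 5)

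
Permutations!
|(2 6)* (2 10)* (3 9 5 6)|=6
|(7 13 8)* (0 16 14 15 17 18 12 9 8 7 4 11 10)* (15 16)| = |(0 15 17 18 12 9 8 4 11 10)(7 13)(14 16)| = 10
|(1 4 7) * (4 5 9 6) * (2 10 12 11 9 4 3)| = 28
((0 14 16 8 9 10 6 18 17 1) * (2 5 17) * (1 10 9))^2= (0 16 1 14 8)(2 17 6)(5 10 18)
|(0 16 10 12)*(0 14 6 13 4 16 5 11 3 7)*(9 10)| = |(0 5 11 3 7)(4 16 9 10 12 14 6 13)| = 40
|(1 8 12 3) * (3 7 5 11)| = |(1 8 12 7 5 11 3)| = 7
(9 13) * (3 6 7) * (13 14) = (3 6 7)(9 14 13) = [0, 1, 2, 6, 4, 5, 7, 3, 8, 14, 10, 11, 12, 9, 13]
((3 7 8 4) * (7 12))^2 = ((3 12 7 8 4))^2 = (3 7 4 12 8)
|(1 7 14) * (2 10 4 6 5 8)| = |(1 7 14)(2 10 4 6 5 8)| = 6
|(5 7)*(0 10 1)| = 6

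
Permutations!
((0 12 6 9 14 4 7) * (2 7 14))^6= (14)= ((0 12 6 9 2 7)(4 14))^6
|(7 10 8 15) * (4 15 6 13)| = |(4 15 7 10 8 6 13)| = 7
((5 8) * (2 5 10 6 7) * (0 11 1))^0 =(11)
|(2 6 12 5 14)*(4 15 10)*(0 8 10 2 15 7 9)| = 6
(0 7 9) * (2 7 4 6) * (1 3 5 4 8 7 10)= (0 8 7 9)(1 3 5 4 6 2 10)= [8, 3, 10, 5, 6, 4, 2, 9, 7, 0, 1]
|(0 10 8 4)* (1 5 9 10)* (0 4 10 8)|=6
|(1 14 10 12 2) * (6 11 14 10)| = |(1 10 12 2)(6 11 14)| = 12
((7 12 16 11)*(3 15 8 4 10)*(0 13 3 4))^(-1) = (0 8 15 3 13)(4 10)(7 11 16 12)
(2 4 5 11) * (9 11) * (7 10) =[0, 1, 4, 3, 5, 9, 6, 10, 8, 11, 7, 2] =(2 4 5 9 11)(7 10)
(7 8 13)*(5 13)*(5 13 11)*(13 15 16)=(5 11)(7 8 15 16 13)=[0, 1, 2, 3, 4, 11, 6, 8, 15, 9, 10, 5, 12, 7, 14, 16, 13]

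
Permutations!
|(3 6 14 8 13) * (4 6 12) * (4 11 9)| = 9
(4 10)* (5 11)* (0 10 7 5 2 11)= (0 10 4 7 5)(2 11)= [10, 1, 11, 3, 7, 0, 6, 5, 8, 9, 4, 2]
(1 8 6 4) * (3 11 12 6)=[0, 8, 2, 11, 1, 5, 4, 7, 3, 9, 10, 12, 6]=(1 8 3 11 12 6 4)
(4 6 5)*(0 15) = [15, 1, 2, 3, 6, 4, 5, 7, 8, 9, 10, 11, 12, 13, 14, 0] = (0 15)(4 6 5)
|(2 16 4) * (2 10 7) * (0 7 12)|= 7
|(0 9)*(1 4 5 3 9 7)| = 7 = |(0 7 1 4 5 3 9)|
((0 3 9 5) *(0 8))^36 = (0 3 9 5 8)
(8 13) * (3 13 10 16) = [0, 1, 2, 13, 4, 5, 6, 7, 10, 9, 16, 11, 12, 8, 14, 15, 3] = (3 13 8 10 16)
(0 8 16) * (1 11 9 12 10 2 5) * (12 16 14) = [8, 11, 5, 3, 4, 1, 6, 7, 14, 16, 2, 9, 10, 13, 12, 15, 0] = (0 8 14 12 10 2 5 1 11 9 16)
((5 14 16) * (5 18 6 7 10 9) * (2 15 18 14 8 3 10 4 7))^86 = ((2 15 18 6)(3 10 9 5 8)(4 7)(14 16))^86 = (2 18)(3 10 9 5 8)(6 15)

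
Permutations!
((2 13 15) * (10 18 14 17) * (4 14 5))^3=((2 13 15)(4 14 17 10 18 5))^3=(4 10)(5 17)(14 18)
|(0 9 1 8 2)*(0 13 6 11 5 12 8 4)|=28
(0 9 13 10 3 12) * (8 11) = (0 9 13 10 3 12)(8 11) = [9, 1, 2, 12, 4, 5, 6, 7, 11, 13, 3, 8, 0, 10]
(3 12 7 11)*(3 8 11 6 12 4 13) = (3 4 13)(6 12 7)(8 11) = [0, 1, 2, 4, 13, 5, 12, 6, 11, 9, 10, 8, 7, 3]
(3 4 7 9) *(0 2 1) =(0 2 1)(3 4 7 9) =[2, 0, 1, 4, 7, 5, 6, 9, 8, 3]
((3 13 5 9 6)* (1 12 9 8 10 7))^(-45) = ((1 12 9 6 3 13 5 8 10 7))^(-45) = (1 13)(3 7)(5 12)(6 10)(8 9)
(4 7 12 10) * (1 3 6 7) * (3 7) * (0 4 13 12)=[4, 7, 2, 6, 1, 5, 3, 0, 8, 9, 13, 11, 10, 12]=(0 4 1 7)(3 6)(10 13 12)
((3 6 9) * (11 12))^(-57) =(11 12) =((3 6 9)(11 12))^(-57)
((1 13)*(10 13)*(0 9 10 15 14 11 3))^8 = ((0 9 10 13 1 15 14 11 3))^8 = (0 3 11 14 15 1 13 10 9)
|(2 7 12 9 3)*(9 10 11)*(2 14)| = |(2 7 12 10 11 9 3 14)| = 8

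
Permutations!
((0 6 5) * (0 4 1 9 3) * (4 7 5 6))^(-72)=((0 4 1 9 3)(5 7))^(-72)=(0 9 4 3 1)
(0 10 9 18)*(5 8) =(0 10 9 18)(5 8) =[10, 1, 2, 3, 4, 8, 6, 7, 5, 18, 9, 11, 12, 13, 14, 15, 16, 17, 0]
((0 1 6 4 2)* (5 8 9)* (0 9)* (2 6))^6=((0 1 2 9 5 8)(4 6))^6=(9)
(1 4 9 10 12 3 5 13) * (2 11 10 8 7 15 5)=(1 4 9 8 7 15 5 13)(2 11 10 12 3)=[0, 4, 11, 2, 9, 13, 6, 15, 7, 8, 12, 10, 3, 1, 14, 5]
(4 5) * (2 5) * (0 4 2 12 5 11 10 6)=(0 4 12 5 2 11 10 6)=[4, 1, 11, 3, 12, 2, 0, 7, 8, 9, 6, 10, 5]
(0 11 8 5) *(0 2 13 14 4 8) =(0 11)(2 13 14 4 8 5) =[11, 1, 13, 3, 8, 2, 6, 7, 5, 9, 10, 0, 12, 14, 4]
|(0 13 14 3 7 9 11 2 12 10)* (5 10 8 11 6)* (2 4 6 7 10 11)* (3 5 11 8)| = |(0 13 14 5 8 2 12 3 10)(4 6 11)(7 9)| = 18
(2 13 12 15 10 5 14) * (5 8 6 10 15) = (15)(2 13 12 5 14)(6 10 8) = [0, 1, 13, 3, 4, 14, 10, 7, 6, 9, 8, 11, 5, 12, 2, 15]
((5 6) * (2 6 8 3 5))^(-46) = (3 8 5) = ((2 6)(3 5 8))^(-46)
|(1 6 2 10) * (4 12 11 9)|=|(1 6 2 10)(4 12 11 9)|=4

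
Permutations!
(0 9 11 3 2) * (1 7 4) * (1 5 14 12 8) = (0 9 11 3 2)(1 7 4 5 14 12 8) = [9, 7, 0, 2, 5, 14, 6, 4, 1, 11, 10, 3, 8, 13, 12]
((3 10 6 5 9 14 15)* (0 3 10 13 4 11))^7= (0 13 11 3 4)(5 9 14 15 10 6)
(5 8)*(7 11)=(5 8)(7 11)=[0, 1, 2, 3, 4, 8, 6, 11, 5, 9, 10, 7]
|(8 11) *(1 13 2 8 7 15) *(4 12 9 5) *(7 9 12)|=10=|(1 13 2 8 11 9 5 4 7 15)|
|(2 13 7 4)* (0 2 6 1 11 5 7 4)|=9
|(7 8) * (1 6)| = 2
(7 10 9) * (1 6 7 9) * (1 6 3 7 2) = (1 3 7 10 6 2) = [0, 3, 1, 7, 4, 5, 2, 10, 8, 9, 6]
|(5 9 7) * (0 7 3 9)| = |(0 7 5)(3 9)| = 6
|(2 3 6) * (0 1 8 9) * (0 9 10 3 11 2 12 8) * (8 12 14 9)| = 6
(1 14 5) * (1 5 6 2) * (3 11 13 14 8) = (1 8 3 11 13 14 6 2) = [0, 8, 1, 11, 4, 5, 2, 7, 3, 9, 10, 13, 12, 14, 6]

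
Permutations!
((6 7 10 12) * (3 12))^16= (3 12 6 7 10)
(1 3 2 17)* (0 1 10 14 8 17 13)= [1, 3, 13, 2, 4, 5, 6, 7, 17, 9, 14, 11, 12, 0, 8, 15, 16, 10]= (0 1 3 2 13)(8 17 10 14)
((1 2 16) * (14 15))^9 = ((1 2 16)(14 15))^9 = (16)(14 15)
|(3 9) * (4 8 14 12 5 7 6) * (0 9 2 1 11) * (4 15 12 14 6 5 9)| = 22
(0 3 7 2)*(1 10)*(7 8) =(0 3 8 7 2)(1 10) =[3, 10, 0, 8, 4, 5, 6, 2, 7, 9, 1]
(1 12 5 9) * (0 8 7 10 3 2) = (0 8 7 10 3 2)(1 12 5 9) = [8, 12, 0, 2, 4, 9, 6, 10, 7, 1, 3, 11, 5]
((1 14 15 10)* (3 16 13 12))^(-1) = (1 10 15 14)(3 12 13 16)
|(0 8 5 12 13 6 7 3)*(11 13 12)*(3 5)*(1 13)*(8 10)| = |(0 10 8 3)(1 13 6 7 5 11)| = 12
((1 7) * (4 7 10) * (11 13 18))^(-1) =((1 10 4 7)(11 13 18))^(-1) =(1 7 4 10)(11 18 13)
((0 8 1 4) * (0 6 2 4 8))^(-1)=(1 8)(2 6 4)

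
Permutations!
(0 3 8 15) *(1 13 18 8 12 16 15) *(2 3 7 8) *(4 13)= (0 7 8 1 4 13 18 2 3 12 16 15)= [7, 4, 3, 12, 13, 5, 6, 8, 1, 9, 10, 11, 16, 18, 14, 0, 15, 17, 2]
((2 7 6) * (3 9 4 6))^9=((2 7 3 9 4 6))^9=(2 9)(3 6)(4 7)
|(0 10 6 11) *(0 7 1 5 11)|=|(0 10 6)(1 5 11 7)|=12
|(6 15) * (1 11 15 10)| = 5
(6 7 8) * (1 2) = (1 2)(6 7 8) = [0, 2, 1, 3, 4, 5, 7, 8, 6]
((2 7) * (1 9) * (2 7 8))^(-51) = ((1 9)(2 8))^(-51) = (1 9)(2 8)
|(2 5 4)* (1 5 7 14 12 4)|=|(1 5)(2 7 14 12 4)|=10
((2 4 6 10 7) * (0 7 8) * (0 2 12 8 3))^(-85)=(0 4 7 6 12 10 8 3 2)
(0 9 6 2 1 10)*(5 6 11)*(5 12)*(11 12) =(0 9 12 5 6 2 1 10) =[9, 10, 1, 3, 4, 6, 2, 7, 8, 12, 0, 11, 5]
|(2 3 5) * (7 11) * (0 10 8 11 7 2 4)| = 8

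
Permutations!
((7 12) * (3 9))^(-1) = ((3 9)(7 12))^(-1) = (3 9)(7 12)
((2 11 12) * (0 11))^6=(0 12)(2 11)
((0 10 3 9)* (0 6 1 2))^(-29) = ((0 10 3 9 6 1 2))^(-29) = (0 2 1 6 9 3 10)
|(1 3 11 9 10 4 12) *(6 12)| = 8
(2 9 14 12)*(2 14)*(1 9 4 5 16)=(1 9 2 4 5 16)(12 14)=[0, 9, 4, 3, 5, 16, 6, 7, 8, 2, 10, 11, 14, 13, 12, 15, 1]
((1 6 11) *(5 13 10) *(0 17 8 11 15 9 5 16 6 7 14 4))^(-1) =(0 4 14 7 1 11 8 17)(5 9 15 6 16 10 13)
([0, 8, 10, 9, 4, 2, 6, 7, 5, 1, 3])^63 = [0, 1, 2, 3, 4, 5, 6, 7, 8, 9, 10]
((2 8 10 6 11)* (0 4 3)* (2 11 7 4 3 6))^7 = (11)(0 3)(2 8 10)(4 6 7)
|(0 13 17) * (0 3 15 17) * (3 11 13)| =|(0 3 15 17 11 13)| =6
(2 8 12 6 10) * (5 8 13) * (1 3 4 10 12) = (1 3 4 10 2 13 5 8)(6 12) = [0, 3, 13, 4, 10, 8, 12, 7, 1, 9, 2, 11, 6, 5]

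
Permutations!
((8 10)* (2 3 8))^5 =(2 3 8 10) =((2 3 8 10))^5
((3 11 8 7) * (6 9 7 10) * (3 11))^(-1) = (6 10 8 11 7 9)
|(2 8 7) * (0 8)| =4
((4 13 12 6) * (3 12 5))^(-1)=(3 5 13 4 6 12)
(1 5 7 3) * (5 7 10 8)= (1 7 3)(5 10 8)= [0, 7, 2, 1, 4, 10, 6, 3, 5, 9, 8]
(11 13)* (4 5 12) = [0, 1, 2, 3, 5, 12, 6, 7, 8, 9, 10, 13, 4, 11] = (4 5 12)(11 13)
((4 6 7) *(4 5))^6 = ((4 6 7 5))^6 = (4 7)(5 6)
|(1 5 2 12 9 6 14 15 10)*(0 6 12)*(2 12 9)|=|(0 6 14 15 10 1 5 12 2)|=9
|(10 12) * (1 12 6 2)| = |(1 12 10 6 2)| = 5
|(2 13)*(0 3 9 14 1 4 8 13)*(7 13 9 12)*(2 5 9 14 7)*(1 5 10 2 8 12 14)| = 36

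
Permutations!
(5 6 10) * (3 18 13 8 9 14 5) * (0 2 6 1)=(0 2 6 10 3 18 13 8 9 14 5 1)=[2, 0, 6, 18, 4, 1, 10, 7, 9, 14, 3, 11, 12, 8, 5, 15, 16, 17, 13]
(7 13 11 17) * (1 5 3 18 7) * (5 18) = [0, 18, 2, 5, 4, 3, 6, 13, 8, 9, 10, 17, 12, 11, 14, 15, 16, 1, 7] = (1 18 7 13 11 17)(3 5)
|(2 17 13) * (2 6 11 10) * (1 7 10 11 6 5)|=|(1 7 10 2 17 13 5)|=7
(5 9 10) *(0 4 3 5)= (0 4 3 5 9 10)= [4, 1, 2, 5, 3, 9, 6, 7, 8, 10, 0]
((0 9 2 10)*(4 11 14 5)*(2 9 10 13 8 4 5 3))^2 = (2 8 11 3 13 4 14)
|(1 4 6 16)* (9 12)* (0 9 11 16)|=8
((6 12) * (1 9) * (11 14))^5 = ((1 9)(6 12)(11 14))^5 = (1 9)(6 12)(11 14)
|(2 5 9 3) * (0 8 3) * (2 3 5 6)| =4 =|(0 8 5 9)(2 6)|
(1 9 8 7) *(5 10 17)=(1 9 8 7)(5 10 17)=[0, 9, 2, 3, 4, 10, 6, 1, 7, 8, 17, 11, 12, 13, 14, 15, 16, 5]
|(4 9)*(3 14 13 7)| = |(3 14 13 7)(4 9)| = 4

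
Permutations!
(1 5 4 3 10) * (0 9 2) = [9, 5, 0, 10, 3, 4, 6, 7, 8, 2, 1] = (0 9 2)(1 5 4 3 10)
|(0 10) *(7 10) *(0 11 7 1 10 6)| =6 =|(0 1 10 11 7 6)|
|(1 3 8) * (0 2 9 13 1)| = |(0 2 9 13 1 3 8)| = 7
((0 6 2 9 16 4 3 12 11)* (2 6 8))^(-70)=((0 8 2 9 16 4 3 12 11))^(-70)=(0 2 16 3 11 8 9 4 12)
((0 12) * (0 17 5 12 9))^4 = (5 12 17)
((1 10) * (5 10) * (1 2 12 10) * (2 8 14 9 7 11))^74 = (2 10 14 7)(8 9 11 12) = ((1 5)(2 12 10 8 14 9 7 11))^74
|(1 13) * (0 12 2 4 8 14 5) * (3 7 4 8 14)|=|(0 12 2 8 3 7 4 14 5)(1 13)|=18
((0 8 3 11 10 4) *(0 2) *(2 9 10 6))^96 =((0 8 3 11 6 2)(4 9 10))^96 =(11)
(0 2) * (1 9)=(0 2)(1 9)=[2, 9, 0, 3, 4, 5, 6, 7, 8, 1]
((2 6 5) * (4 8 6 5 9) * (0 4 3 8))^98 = ((0 4)(2 5)(3 8 6 9))^98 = (3 6)(8 9)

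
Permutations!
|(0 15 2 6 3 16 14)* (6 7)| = |(0 15 2 7 6 3 16 14)| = 8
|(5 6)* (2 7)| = 2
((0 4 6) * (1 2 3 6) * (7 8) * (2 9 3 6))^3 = ((0 4 1 9 3 2 6)(7 8))^3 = (0 9 6 1 2 4 3)(7 8)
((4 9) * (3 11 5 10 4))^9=((3 11 5 10 4 9))^9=(3 10)(4 11)(5 9)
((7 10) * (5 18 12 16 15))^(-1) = ((5 18 12 16 15)(7 10))^(-1) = (5 15 16 12 18)(7 10)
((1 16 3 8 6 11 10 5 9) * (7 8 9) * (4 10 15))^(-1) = ((1 16 3 9)(4 10 5 7 8 6 11 15))^(-1) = (1 9 3 16)(4 15 11 6 8 7 5 10)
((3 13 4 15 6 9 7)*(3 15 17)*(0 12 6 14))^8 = (17)(0 12 6 9 7 15 14) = ((0 12 6 9 7 15 14)(3 13 4 17))^8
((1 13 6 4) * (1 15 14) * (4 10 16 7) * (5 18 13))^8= (1 4 10 18 14 7 6 5 15 16 13)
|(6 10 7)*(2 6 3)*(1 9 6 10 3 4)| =8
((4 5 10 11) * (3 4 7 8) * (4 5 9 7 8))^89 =(3 8 11 10 5)(4 7 9)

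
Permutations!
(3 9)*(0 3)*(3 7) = (0 7 3 9) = [7, 1, 2, 9, 4, 5, 6, 3, 8, 0]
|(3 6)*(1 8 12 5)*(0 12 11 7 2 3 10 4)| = 12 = |(0 12 5 1 8 11 7 2 3 6 10 4)|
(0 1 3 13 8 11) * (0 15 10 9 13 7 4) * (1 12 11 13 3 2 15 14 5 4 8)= (0 12 11 14 5 4)(1 2 15 10 9 3 7 8 13)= [12, 2, 15, 7, 0, 4, 6, 8, 13, 3, 9, 14, 11, 1, 5, 10]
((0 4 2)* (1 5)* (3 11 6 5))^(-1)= ((0 4 2)(1 3 11 6 5))^(-1)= (0 2 4)(1 5 6 11 3)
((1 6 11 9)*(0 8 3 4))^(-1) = ((0 8 3 4)(1 6 11 9))^(-1) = (0 4 3 8)(1 9 11 6)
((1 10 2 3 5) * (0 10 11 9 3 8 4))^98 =(0 8 10 4 2)(1 3 11 5 9)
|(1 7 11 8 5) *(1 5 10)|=5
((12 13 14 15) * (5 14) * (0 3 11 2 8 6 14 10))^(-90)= (0 14)(2 13)(3 15)(5 8)(6 10)(11 12)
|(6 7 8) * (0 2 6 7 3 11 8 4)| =8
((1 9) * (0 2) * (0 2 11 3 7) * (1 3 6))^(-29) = (0 7 3 9 1 6 11)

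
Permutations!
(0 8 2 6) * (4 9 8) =[4, 1, 6, 3, 9, 5, 0, 7, 2, 8] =(0 4 9 8 2 6)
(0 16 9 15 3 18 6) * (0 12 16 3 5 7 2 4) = [3, 1, 4, 18, 0, 7, 12, 2, 8, 15, 10, 11, 16, 13, 14, 5, 9, 17, 6] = (0 3 18 6 12 16 9 15 5 7 2 4)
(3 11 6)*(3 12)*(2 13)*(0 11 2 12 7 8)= (0 11 6 7 8)(2 13 12 3)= [11, 1, 13, 2, 4, 5, 7, 8, 0, 9, 10, 6, 3, 12]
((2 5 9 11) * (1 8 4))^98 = ((1 8 4)(2 5 9 11))^98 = (1 4 8)(2 9)(5 11)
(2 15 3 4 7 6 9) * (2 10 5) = [0, 1, 15, 4, 7, 2, 9, 6, 8, 10, 5, 11, 12, 13, 14, 3] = (2 15 3 4 7 6 9 10 5)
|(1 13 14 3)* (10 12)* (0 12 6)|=|(0 12 10 6)(1 13 14 3)|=4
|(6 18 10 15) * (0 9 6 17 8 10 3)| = 20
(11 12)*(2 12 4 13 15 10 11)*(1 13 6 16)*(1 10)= (1 13 15)(2 12)(4 6 16 10 11)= [0, 13, 12, 3, 6, 5, 16, 7, 8, 9, 11, 4, 2, 15, 14, 1, 10]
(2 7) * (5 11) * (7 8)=(2 8 7)(5 11)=[0, 1, 8, 3, 4, 11, 6, 2, 7, 9, 10, 5]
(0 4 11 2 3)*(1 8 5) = [4, 8, 3, 0, 11, 1, 6, 7, 5, 9, 10, 2] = (0 4 11 2 3)(1 8 5)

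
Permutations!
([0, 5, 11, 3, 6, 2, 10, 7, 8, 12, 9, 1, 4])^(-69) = [0, 11, 5, 3, 6, 1, 10, 7, 8, 12, 9, 2, 4]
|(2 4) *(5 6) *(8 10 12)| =6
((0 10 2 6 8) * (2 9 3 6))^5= ((0 10 9 3 6 8))^5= (0 8 6 3 9 10)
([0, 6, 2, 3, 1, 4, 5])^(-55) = (1 6 5 4)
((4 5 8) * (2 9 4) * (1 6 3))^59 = (1 3 6)(2 8 5 4 9) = ((1 6 3)(2 9 4 5 8))^59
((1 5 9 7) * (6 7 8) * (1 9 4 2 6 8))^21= ((1 5 4 2 6 7 9))^21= (9)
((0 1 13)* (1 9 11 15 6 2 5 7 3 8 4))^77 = (0 13 1 4 8 3 7 5 2 6 15 11 9)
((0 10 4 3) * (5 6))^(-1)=((0 10 4 3)(5 6))^(-1)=(0 3 4 10)(5 6)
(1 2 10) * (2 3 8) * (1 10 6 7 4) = [0, 3, 6, 8, 1, 5, 7, 4, 2, 9, 10] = (10)(1 3 8 2 6 7 4)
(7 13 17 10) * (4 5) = (4 5)(7 13 17 10) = [0, 1, 2, 3, 5, 4, 6, 13, 8, 9, 7, 11, 12, 17, 14, 15, 16, 10]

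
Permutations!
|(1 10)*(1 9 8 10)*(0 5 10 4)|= |(0 5 10 9 8 4)|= 6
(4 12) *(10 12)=(4 10 12)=[0, 1, 2, 3, 10, 5, 6, 7, 8, 9, 12, 11, 4]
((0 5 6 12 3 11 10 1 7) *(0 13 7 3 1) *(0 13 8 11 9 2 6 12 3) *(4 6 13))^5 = (0 5 12 1)(2 10)(3 8)(4 13)(6 7)(9 11)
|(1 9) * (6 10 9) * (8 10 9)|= |(1 6 9)(8 10)|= 6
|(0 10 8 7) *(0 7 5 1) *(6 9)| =|(0 10 8 5 1)(6 9)| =10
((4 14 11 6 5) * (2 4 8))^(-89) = (2 14 6 8 4 11 5)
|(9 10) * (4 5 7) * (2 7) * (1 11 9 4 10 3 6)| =5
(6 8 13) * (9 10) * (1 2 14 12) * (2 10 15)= (1 10 9 15 2 14 12)(6 8 13)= [0, 10, 14, 3, 4, 5, 8, 7, 13, 15, 9, 11, 1, 6, 12, 2]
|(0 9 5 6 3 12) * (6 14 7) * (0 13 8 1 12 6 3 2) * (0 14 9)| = 20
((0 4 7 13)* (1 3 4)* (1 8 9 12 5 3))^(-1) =(0 13 7 4 3 5 12 9 8)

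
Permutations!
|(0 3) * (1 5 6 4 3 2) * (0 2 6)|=7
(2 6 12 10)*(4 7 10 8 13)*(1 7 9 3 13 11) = [0, 7, 6, 13, 9, 5, 12, 10, 11, 3, 2, 1, 8, 4] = (1 7 10 2 6 12 8 11)(3 13 4 9)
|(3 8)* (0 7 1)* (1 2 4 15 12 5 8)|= |(0 7 2 4 15 12 5 8 3 1)|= 10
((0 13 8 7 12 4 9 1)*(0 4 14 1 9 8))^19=((0 13)(1 4 8 7 12 14))^19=(0 13)(1 4 8 7 12 14)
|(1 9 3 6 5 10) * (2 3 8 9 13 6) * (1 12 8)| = 8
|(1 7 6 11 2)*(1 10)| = 6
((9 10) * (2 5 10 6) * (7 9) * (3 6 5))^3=(5 9 7 10)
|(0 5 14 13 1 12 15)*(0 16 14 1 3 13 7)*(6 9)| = 8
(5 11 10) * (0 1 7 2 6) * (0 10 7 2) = (0 1 2 6 10 5 11 7) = [1, 2, 6, 3, 4, 11, 10, 0, 8, 9, 5, 7]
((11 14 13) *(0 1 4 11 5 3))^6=(0 5 14 4)(1 3 13 11)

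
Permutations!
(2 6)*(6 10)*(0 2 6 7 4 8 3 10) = (0 2)(3 10 7 4 8) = [2, 1, 0, 10, 8, 5, 6, 4, 3, 9, 7]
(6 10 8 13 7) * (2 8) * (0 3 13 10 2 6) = [3, 1, 8, 13, 4, 5, 2, 0, 10, 9, 6, 11, 12, 7] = (0 3 13 7)(2 8 10 6)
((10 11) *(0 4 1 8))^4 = (11)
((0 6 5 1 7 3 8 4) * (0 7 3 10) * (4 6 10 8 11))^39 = ((0 10)(1 3 11 4 7 8 6 5))^39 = (0 10)(1 5 6 8 7 4 11 3)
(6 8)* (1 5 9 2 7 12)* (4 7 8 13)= (1 5 9 2 8 6 13 4 7 12)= [0, 5, 8, 3, 7, 9, 13, 12, 6, 2, 10, 11, 1, 4]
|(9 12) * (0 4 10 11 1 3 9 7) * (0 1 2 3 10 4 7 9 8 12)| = 10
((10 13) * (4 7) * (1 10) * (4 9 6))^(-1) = ((1 10 13)(4 7 9 6))^(-1) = (1 13 10)(4 6 9 7)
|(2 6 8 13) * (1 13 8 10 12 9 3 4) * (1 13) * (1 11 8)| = 24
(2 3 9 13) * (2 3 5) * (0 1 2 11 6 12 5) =(0 1 2)(3 9 13)(5 11 6 12) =[1, 2, 0, 9, 4, 11, 12, 7, 8, 13, 10, 6, 5, 3]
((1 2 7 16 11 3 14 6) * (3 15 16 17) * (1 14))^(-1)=(1 3 17 7 2)(6 14)(11 16 15)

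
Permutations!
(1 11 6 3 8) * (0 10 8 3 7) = (0 10 8 1 11 6 7) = [10, 11, 2, 3, 4, 5, 7, 0, 1, 9, 8, 6]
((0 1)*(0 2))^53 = (0 2 1)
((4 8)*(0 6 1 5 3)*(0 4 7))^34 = (0 1 3 8)(4 7 6 5)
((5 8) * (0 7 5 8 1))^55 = (8)(0 1 5 7)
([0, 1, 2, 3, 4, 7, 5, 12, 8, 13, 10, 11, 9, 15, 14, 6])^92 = [0, 1, 2, 3, 4, 7, 5, 12, 8, 13, 10, 11, 9, 15, 14, 6]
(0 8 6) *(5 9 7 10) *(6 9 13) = (0 8 9 7 10 5 13 6) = [8, 1, 2, 3, 4, 13, 0, 10, 9, 7, 5, 11, 12, 6]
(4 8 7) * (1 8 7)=(1 8)(4 7)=[0, 8, 2, 3, 7, 5, 6, 4, 1]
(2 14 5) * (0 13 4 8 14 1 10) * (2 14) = (0 13 4 8 2 1 10)(5 14) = [13, 10, 1, 3, 8, 14, 6, 7, 2, 9, 0, 11, 12, 4, 5]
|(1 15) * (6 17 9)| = 6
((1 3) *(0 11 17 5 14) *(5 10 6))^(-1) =((0 11 17 10 6 5 14)(1 3))^(-1) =(0 14 5 6 10 17 11)(1 3)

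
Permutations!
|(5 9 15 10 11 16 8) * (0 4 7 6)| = 28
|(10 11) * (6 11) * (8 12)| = |(6 11 10)(8 12)| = 6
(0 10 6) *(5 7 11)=(0 10 6)(5 7 11)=[10, 1, 2, 3, 4, 7, 0, 11, 8, 9, 6, 5]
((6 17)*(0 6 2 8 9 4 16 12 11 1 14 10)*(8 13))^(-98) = (17)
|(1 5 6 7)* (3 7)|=|(1 5 6 3 7)|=5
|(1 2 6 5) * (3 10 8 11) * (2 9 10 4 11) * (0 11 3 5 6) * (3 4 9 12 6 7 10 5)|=|(0 11 3 9 5 1 12 6 7 10 8 2)|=12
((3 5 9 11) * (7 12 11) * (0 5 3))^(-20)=(0 12 9)(5 11 7)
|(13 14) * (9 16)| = 2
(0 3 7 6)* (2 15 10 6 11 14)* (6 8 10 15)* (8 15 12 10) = [3, 1, 6, 7, 4, 5, 0, 11, 8, 9, 15, 14, 10, 13, 2, 12] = (0 3 7 11 14 2 6)(10 15 12)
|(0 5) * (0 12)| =3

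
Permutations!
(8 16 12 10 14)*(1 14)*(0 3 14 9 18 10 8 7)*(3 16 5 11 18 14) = (0 16 12 8 5 11 18 10 1 9 14 7) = [16, 9, 2, 3, 4, 11, 6, 0, 5, 14, 1, 18, 8, 13, 7, 15, 12, 17, 10]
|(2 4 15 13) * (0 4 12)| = |(0 4 15 13 2 12)| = 6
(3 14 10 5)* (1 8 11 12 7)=(1 8 11 12 7)(3 14 10 5)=[0, 8, 2, 14, 4, 3, 6, 1, 11, 9, 5, 12, 7, 13, 10]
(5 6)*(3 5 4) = (3 5 6 4) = [0, 1, 2, 5, 3, 6, 4]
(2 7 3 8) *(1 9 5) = (1 9 5)(2 7 3 8) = [0, 9, 7, 8, 4, 1, 6, 3, 2, 5]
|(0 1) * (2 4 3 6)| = 4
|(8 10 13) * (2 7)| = |(2 7)(8 10 13)| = 6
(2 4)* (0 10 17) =(0 10 17)(2 4) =[10, 1, 4, 3, 2, 5, 6, 7, 8, 9, 17, 11, 12, 13, 14, 15, 16, 0]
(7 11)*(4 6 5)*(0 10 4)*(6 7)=[10, 1, 2, 3, 7, 0, 5, 11, 8, 9, 4, 6]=(0 10 4 7 11 6 5)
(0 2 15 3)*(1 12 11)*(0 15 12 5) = [2, 5, 12, 15, 4, 0, 6, 7, 8, 9, 10, 1, 11, 13, 14, 3] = (0 2 12 11 1 5)(3 15)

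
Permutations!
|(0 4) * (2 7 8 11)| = 4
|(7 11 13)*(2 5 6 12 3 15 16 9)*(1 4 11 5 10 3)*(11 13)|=42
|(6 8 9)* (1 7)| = 6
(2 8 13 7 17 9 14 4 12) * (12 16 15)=(2 8 13 7 17 9 14 4 16 15 12)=[0, 1, 8, 3, 16, 5, 6, 17, 13, 14, 10, 11, 2, 7, 4, 12, 15, 9]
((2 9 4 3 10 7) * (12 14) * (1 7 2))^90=(14)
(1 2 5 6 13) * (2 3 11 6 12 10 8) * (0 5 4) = [5, 3, 4, 11, 0, 12, 13, 7, 2, 9, 8, 6, 10, 1] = (0 5 12 10 8 2 4)(1 3 11 6 13)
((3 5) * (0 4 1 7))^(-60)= ((0 4 1 7)(3 5))^(-60)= (7)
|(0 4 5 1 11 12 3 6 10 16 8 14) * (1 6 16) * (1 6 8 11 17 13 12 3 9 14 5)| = 24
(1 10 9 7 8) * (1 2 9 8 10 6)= (1 6)(2 9 7 10 8)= [0, 6, 9, 3, 4, 5, 1, 10, 2, 7, 8]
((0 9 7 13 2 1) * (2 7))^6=((0 9 2 1)(7 13))^6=(13)(0 2)(1 9)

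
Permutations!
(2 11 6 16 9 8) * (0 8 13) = (0 8 2 11 6 16 9 13) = [8, 1, 11, 3, 4, 5, 16, 7, 2, 13, 10, 6, 12, 0, 14, 15, 9]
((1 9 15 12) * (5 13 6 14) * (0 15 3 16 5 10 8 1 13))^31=(0 14 3 12 8 5 6 9 15 10 16 13 1)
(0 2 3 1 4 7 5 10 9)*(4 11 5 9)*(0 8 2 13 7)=(0 13 7 9 8 2 3 1 11 5 10 4)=[13, 11, 3, 1, 0, 10, 6, 9, 2, 8, 4, 5, 12, 7]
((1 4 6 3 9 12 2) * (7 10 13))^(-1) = ((1 4 6 3 9 12 2)(7 10 13))^(-1) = (1 2 12 9 3 6 4)(7 13 10)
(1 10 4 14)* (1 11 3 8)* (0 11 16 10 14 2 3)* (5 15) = (0 11)(1 14 16 10 4 2 3 8)(5 15) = [11, 14, 3, 8, 2, 15, 6, 7, 1, 9, 4, 0, 12, 13, 16, 5, 10]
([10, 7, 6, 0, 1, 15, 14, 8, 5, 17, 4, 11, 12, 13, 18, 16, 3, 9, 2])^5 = [8, 16, 6, 7, 15, 10, 14, 3, 0, 17, 5, 11, 12, 13, 18, 4, 1, 9, 2]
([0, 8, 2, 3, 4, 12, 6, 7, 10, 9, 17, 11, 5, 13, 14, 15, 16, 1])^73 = (1 8 10 17)(5 12)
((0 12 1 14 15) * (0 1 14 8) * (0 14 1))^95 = (0 15 14 8 1 12)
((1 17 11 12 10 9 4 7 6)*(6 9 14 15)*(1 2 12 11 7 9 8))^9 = (1 17 7 8)(2 14)(4 9)(6 10)(12 15)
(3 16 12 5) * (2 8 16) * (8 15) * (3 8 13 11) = (2 15 13 11 3)(5 8 16 12) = [0, 1, 15, 2, 4, 8, 6, 7, 16, 9, 10, 3, 5, 11, 14, 13, 12]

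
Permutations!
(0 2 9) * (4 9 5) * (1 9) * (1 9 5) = (0 2 1 5 4 9) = [2, 5, 1, 3, 9, 4, 6, 7, 8, 0]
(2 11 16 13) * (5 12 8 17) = (2 11 16 13)(5 12 8 17) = [0, 1, 11, 3, 4, 12, 6, 7, 17, 9, 10, 16, 8, 2, 14, 15, 13, 5]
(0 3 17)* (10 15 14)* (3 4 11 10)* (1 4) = (0 1 4 11 10 15 14 3 17) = [1, 4, 2, 17, 11, 5, 6, 7, 8, 9, 15, 10, 12, 13, 3, 14, 16, 0]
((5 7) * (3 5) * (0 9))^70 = ((0 9)(3 5 7))^70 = (9)(3 5 7)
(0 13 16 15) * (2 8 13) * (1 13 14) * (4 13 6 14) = [2, 6, 8, 3, 13, 5, 14, 7, 4, 9, 10, 11, 12, 16, 1, 0, 15] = (0 2 8 4 13 16 15)(1 6 14)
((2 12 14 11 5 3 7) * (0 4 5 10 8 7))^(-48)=((0 4 5 3)(2 12 14 11 10 8 7))^(-48)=(2 12 14 11 10 8 7)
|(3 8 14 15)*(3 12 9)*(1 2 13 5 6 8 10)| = |(1 2 13 5 6 8 14 15 12 9 3 10)| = 12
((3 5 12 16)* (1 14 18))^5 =((1 14 18)(3 5 12 16))^5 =(1 18 14)(3 5 12 16)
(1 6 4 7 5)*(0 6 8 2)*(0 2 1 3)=(0 6 4 7 5 3)(1 8)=[6, 8, 2, 0, 7, 3, 4, 5, 1]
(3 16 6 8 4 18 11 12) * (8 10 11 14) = (3 16 6 10 11 12)(4 18 14 8) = [0, 1, 2, 16, 18, 5, 10, 7, 4, 9, 11, 12, 3, 13, 8, 15, 6, 17, 14]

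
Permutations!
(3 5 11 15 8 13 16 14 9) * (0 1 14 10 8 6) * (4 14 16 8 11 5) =(0 1 16 10 11 15 6)(3 4 14 9)(8 13) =[1, 16, 2, 4, 14, 5, 0, 7, 13, 3, 11, 15, 12, 8, 9, 6, 10]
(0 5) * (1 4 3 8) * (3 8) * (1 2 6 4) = (0 5)(2 6 4 8) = [5, 1, 6, 3, 8, 0, 4, 7, 2]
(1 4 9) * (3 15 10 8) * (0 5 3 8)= (0 5 3 15 10)(1 4 9)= [5, 4, 2, 15, 9, 3, 6, 7, 8, 1, 0, 11, 12, 13, 14, 10]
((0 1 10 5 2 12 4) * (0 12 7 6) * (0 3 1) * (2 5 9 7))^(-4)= (12)(1 9 6)(3 10 7)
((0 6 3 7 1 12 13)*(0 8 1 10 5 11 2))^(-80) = (13)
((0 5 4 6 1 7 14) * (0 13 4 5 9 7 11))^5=(0 4 9 6 7 1 14 11 13)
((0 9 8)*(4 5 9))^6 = (0 4 5 9 8)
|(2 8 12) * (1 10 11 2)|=6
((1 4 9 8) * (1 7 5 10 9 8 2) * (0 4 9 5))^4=((0 4 8 7)(1 9 2)(5 10))^4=(10)(1 9 2)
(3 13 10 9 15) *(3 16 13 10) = (3 10 9 15 16 13) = [0, 1, 2, 10, 4, 5, 6, 7, 8, 15, 9, 11, 12, 3, 14, 16, 13]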